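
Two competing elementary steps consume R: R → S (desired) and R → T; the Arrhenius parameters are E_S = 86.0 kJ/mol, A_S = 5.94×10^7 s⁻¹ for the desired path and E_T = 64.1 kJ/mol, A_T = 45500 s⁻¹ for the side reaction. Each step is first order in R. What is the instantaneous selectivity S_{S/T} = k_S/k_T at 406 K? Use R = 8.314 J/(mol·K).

1.99

With equal orders, S_{S/T} = k_S/k_T = (A_S/A_T)·exp[(E_T−E_S)/(RT)].
(E_T−E_S)/(RT) = (64.1−86.0)×10³/(8.314×406) = -21900/3375 = -6.488.
k_S/k_T = (5.94×10^7/45500)·exp(-6.488) = 1305 × 0.001522 = 1.99.
Since E_S > E_T, raising the temperature improves selectivity toward S.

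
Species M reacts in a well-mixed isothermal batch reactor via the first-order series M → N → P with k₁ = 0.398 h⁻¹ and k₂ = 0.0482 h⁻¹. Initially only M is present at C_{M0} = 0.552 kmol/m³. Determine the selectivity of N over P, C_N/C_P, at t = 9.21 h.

2.56

The intermediate concentration in a first-order A→B→C sequence is C_N = k₁C_{M0}(e^(−k₁t) − e^(−k₂t))/(k₂−k₁).
e^(−k₁t) = e^(−0.398×9.21) = e^(−3.666) = 0.02559; e^(−k₂t) = e^(−0.4439) = 0.6415.
C_N = 0.398×0.552/(0.0482−0.398) × (0.02559−0.6415) = (-0.6281)×(-0.6159) = 0.3868 kmol/m³.
C_M = C_{M0}e^(−k₁t) = 0.01413 kmol/m³, so C_P = C_{M0}−C_M−C_N = 0.1510 kmol/m³; C_N/C_P = 2.56.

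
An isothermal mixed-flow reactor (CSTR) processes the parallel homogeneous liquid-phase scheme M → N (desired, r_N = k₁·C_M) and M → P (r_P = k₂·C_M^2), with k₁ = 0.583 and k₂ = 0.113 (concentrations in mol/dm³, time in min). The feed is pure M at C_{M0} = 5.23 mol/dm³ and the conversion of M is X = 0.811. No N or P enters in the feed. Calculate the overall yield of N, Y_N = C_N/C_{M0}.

0.681

Exit C_M = C_{M0}(1−X) = 5.23×0.189 = 0.9885 mol/dm³.
In a CSTR the entire volume is at exit conditions, so r_N = 0.583×0.9885 = 0.5763 and r_P = 0.113×0.9885^2 = 0.1104.
Fraction of consumed M going to N: r_N/(r_N+r_P) = 0.8392.
C_N = 0.8392·C_{M0}·X = 0.8392×5.23×0.811 = 3.56 mol/dm³; Y_N = C_N/C_{M0} = 0.681.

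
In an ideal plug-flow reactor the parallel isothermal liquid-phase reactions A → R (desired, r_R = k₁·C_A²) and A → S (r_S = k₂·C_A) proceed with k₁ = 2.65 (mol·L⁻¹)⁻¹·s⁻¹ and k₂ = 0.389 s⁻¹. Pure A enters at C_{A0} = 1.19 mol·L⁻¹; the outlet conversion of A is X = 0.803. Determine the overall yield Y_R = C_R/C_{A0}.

0.648

C_A = C_{A0}(1−X) = 0.2344 mol·L⁻¹.
Along a PFR/batch, dC_S/dC_A = −r_S/(r_R+r_S) = −k₂/(k₂+k₁·C_A).
Integrating from C_{A0} to C_A: C_S = (0.389/2.65)·ln[(0.389+2.65·1.19)/(0.389+2.65·0.234)] = 0.1468·ln(3.542/1.010) = 0.1842 mol·L⁻¹.
Then C_R = (C_{A0}−C_A) − C_S = 0.9556 − 0.1842 = 0.7714 mol·L⁻¹.
Y_R = C_R/C_{A0} = 0.7714/1.19 = 0.648.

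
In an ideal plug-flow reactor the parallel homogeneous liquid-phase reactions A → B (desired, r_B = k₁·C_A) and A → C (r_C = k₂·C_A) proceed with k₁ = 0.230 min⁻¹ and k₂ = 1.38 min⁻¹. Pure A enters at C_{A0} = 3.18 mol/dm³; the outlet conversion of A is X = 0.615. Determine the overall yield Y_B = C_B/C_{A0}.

0.0879

C_A = C_{A0}(1−X) = 1.224 mol/dm³.
Both paths are first order in A, so the instantaneous fraction to B is constant: dC_B/d(−C_A) = k₁/(k₁+k₂) = 0.1429.
C_B = 0.1429·(C_{A0}−C_A) = 0.1429×1.956 = 0.279 mol/dm³.
Y_B = C_B/C_{A0} = 0.2794/3.18 = 0.0879.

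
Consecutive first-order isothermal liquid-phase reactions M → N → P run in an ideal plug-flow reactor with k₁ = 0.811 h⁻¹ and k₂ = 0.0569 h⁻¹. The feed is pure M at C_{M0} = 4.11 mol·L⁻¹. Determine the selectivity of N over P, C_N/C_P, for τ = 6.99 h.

2.59

The intermediate concentration in a first-order A→B→C sequence is C_N = k₁C_{M0}(e^(−k₁τ) − e^(−k₂τ))/(k₂−k₁).
e^(−k₁τ) = e^(−0.811×6.99) = e^(−5.669) = 0.003452; e^(−k₂τ) = e^(−0.3977) = 0.6718.
C_N = 0.811×4.11/(0.0569−0.811) × (0.003452−0.6718) = (-4.420)×(-0.6684) = 2.954 mol·L⁻¹.
C_M = C_{M0}e^(−k₁τ) = 0.01419 mol·L⁻¹, so C_P = C_{M0}−C_M−C_N = 1.141 mol·L⁻¹; C_N/C_P = 2.59.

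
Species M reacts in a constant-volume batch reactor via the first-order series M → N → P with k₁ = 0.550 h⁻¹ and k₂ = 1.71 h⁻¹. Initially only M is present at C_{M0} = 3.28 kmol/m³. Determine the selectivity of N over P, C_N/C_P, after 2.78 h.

0.144

The intermediate concentration in a first-order A→B→C sequence is C_N = k₁C_{M0}(e^(−k₁t) − e^(−k₂t))/(k₂−k₁).
e^(−k₁t) = e^(−0.550×2.78) = e^(−1.529) = 0.2168; e^(−k₂t) = e^(−4.754) = 0.008619.
C_N = 0.550×3.28/(1.71−0.550) × (0.2168−0.008619) = 1.555×0.2081 = 0.3237 kmol/m³.
C_M = C_{M0}e^(−k₁t) = 0.7109 kmol/m³, so C_P = C_{M0}−C_M−C_N = 2.245 kmol/m³; C_N/C_P = 0.144.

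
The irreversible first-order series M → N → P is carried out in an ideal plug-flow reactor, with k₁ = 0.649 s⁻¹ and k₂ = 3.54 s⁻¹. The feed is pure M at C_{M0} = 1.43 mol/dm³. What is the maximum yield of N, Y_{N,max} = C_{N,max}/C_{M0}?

0.125

For a first-order series the maximum intermediate yield is C_{N,max}/C_{M0} = (k₁/k₂)^[k₂/(k₂−k₁)].
= (0.649/3.54)^(3.54/(3.54−0.649)) = (0.1833)^(1.224) = 0.1253.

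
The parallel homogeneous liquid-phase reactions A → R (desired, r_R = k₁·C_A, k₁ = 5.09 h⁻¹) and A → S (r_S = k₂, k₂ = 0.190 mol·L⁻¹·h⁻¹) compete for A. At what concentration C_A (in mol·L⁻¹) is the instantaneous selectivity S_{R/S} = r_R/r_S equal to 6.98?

S_{R/S} = (k₁/k₂)·C_A ⇒ C_A = S·k₂/k₁.
= 6.98×0.190/5.09 = 0.261 mol·L⁻¹.

0.261 mol·L⁻¹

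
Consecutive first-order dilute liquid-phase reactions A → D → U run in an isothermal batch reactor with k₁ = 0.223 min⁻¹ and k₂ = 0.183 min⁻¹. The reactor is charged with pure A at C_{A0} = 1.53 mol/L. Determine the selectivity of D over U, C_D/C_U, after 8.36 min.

0.684

For first-order series with pure A initially, C_D(t) = k₁C_{A0}/(k₂−k₁)·(e^(−k₁t) − e^(−k₂t)).
e^(−k₁t) = e^(−0.223×8.36) = e^(−1.864) = 0.1550; e^(−k₂t) = e^(−1.530) = 0.2166.
C_D = 0.223×1.53/(0.183−0.223) × (0.1550−0.2166) = (-8.530)×(-0.06155) = 0.5250 mol/L.
C_A = C_{A0}e^(−k₁t) = 0.2372 mol/L, so C_U = C_{A0}−C_A−C_D = 0.7678 mol/L; C_D/C_U = 0.684.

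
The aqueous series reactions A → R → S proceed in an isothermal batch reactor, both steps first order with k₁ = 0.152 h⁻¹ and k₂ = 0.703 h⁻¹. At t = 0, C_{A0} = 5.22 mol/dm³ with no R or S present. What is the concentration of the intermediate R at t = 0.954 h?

The intermediate concentration in a first-order A→B→C sequence is C_R = k₁C_{A0}(e^(−k₁t) − e^(−k₂t))/(k₂−k₁).
e^(−k₁t) = e^(−0.152×0.954) = e^(−0.1450) = 0.8650; e^(−k₂t) = e^(−0.6707) = 0.5114.
C_R = 0.152×5.22/(0.703−0.152) × (0.8650−0.5114) = 1.440×0.3536 = 0.5092 mol/dm³.

0.509 mol/dm³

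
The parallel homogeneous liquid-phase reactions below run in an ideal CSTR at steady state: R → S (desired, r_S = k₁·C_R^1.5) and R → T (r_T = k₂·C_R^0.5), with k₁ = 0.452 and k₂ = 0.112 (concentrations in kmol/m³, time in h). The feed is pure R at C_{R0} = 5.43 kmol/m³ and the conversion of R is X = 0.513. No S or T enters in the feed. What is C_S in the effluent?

2.55 kmol/m³

Exit C_R = C_{R0}(1−X) = 5.43×0.487 = 2.644 kmol/m³.
A CSTR operates uniformly at the exit composition, giving r_S = 1.944 and r_T = 0.1821 (each k·C_R^n at C_R = 2.644).
Fraction of consumed R going to S: r_S/(r_S+r_T) = 0.9143.
C_S = 0.9143·C_{R0}·X = 0.9143×5.43×0.513 = 2.55 kmol/m³.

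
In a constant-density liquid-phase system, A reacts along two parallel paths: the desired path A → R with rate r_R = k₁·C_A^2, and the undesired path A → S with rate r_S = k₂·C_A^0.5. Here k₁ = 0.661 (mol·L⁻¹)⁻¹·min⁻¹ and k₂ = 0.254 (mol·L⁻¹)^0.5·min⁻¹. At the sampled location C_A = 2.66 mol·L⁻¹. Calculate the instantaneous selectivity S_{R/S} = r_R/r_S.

S_{R/S} = r_R/r_S = (k₁·C_A^2)/(k₂·C_A^0.5) = (k₁/k₂)·C_A^1.5.
= (0.661×2.660^2) / (0.254×2.660^0.5) = 4.677/0.4143 = 11.3.

11.3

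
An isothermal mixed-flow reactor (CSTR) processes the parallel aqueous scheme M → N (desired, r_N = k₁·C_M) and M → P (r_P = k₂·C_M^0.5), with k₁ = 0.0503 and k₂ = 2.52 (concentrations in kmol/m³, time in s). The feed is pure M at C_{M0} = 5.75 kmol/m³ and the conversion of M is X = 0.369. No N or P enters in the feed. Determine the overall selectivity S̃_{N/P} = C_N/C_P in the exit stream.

0.0380

Exit C_M = C_{M0}(1−X) = 5.75×0.631 = 3.628 kmol/m³.
A CSTR operates uniformly at the exit composition, giving r_N = 0.1825 and r_P = 4.800 (each k·C_M^n at C_M = 3.628).
Overall selectivity = C_N/C_P = r_Nτ/(r_Pτ) = r_N/r_P = 0.0380.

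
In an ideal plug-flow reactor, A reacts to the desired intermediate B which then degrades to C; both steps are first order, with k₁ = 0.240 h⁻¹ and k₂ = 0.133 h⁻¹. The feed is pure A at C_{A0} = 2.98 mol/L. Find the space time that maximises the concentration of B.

Setting dC_B/dτ = 0 gives τ_opt = ln(k₂/k₁)/(k₂−k₁).
= ln(0.133/0.240)/(0.133−0.240) = ln(0.5542)/-0.1070 = -0.5903/-0.1070 = 5.52 h.

5.52 h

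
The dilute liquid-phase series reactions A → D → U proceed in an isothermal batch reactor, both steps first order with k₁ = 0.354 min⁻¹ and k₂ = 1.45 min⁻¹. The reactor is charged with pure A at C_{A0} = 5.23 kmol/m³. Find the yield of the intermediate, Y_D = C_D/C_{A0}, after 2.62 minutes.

The intermediate concentration in a first-order A→B→C sequence is C_D = k₁C_{A0}(e^(−k₁t) − e^(−k₂t))/(k₂−k₁).
e^(−k₁t) = e^(−0.354×2.62) = e^(−0.9275) = 0.3955; e^(−k₂t) = e^(−3.799) = 0.02239.
C_D = 0.354×5.23/(1.45−0.354) × (0.3955−0.02239) = 1.689×0.3732 = 0.6304 kmol/m³.
Y_D = C_D/C_{A0} = 0.6304/5.23 = 0.121.

0.121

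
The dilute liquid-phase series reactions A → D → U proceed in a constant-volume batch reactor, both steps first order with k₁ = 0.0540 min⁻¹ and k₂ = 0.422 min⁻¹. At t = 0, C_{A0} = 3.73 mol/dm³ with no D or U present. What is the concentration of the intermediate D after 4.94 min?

0.351 mol/dm³

Solving the coupled first-order balances gives C_D(t) = [k₁/(k₂−k₁)]·C_{A0}·(e^(−k₁t) − e^(−k₂t)).
e^(−k₁t) = e^(−0.0540×4.94) = e^(−0.2668) = 0.7659; e^(−k₂t) = e^(−2.085) = 0.1243.
C_D = 0.0540×3.73/(0.422−0.0540) × (0.7659−0.1243) = 0.5473×0.6415 = 0.3511 mol/dm³.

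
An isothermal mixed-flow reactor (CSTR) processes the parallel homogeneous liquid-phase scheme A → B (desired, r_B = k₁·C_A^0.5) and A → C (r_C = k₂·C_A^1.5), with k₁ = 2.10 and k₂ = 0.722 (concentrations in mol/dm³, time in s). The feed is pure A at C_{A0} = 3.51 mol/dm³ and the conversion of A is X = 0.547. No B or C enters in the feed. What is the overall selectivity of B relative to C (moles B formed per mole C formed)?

1.83

Exit C_A = C_{A0}(1−X) = 3.51×0.453 = 1.590 mol/dm³.
In a CSTR the entire volume is at exit conditions, so r_B = 2.10×1.590^0.5 = 2.648 and r_C = 0.722×1.590^1.5 = 1.448.
Overall selectivity = C_B/C_C = r_Bτ/(r_Cτ) = r_B/r_C = 1.83.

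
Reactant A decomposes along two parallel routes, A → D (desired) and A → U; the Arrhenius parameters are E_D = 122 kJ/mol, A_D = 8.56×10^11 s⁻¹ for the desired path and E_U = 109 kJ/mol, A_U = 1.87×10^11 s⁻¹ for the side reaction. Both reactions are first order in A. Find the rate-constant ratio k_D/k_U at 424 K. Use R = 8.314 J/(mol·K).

With equal orders, S_{D/U} = k_D/k_U = (A_D/A_U)·exp[(E_U−E_D)/(RT)].
(E_U−E_D)/(RT) = (109−122)×10³/(8.314×424) = -13000/3525 = -3.688.
k_D/k_U = (8.56×10^11/1.87×10^11)·exp(-3.688) = 4.578 × 0.02503 = 0.115.

0.115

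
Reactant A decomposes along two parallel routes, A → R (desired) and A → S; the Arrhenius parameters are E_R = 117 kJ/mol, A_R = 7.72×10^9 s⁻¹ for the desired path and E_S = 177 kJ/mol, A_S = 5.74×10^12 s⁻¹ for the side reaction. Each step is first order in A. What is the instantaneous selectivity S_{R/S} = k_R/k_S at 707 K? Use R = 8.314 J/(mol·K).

With equal orders, S_{R/S} = k_R/k_S = (A_R/A_S)·exp[(E_S−E_R)/(RT)].
(E_S−E_R)/(RT) = (177−117)×10³/(8.314×707) = 60000/5878 = 10.21.
k_R/k_S = (7.72×10^9/5.74×10^12)·exp(10.21) = 0.001345 × 27107 = 36.5.

36.5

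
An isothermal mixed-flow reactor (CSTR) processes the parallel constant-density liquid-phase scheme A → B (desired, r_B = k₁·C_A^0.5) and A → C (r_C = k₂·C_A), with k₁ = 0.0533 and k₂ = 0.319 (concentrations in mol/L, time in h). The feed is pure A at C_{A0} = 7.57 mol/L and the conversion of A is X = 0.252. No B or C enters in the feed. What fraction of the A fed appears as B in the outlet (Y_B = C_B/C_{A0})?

0.0165

Exit C_A = C_{A0}(1−X) = 7.57×0.748 = 5.662 mol/L.
Rates in a CSTR are evaluated at the outlet concentration: r_B = 0.0533×5.662^0.5 = 0.1268, r_C = 0.319×5.662 = 1.806.
Fraction of consumed A going to B: r_B/(r_B+r_C) = 0.06561.
C_B = 0.06561·C_{A0}·X = 0.06561×7.57×0.252 = 0.125 mol/L; Y_B = C_B/C_{A0} = 0.0165.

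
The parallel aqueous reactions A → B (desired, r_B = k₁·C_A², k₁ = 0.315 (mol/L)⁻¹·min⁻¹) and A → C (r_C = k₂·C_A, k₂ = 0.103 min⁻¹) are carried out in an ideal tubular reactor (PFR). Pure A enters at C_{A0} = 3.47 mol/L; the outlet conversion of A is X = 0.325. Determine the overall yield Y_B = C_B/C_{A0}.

C_A = C_{A0}(1−X) = 2.342 mol/L.
Along a PFR/batch, dC_C/dC_A = −r_C/(r_B+r_C) = −k₂/(k₂+k₁·C_A).
Integrating from C_{A0} to C_A: C_C = (0.103/0.315)·ln[(0.103+0.315·3.47)/(0.103+0.315·2.34)] = 0.3270·ln(1.196/0.8408) = 0.1152 mol/L.
Then C_B = (C_{A0}−C_A) − C_C = 1.128 − 0.1152 = 1.013 mol/L.
Y_B = C_B/C_{A0} = 1.013/3.47 = 0.292.

0.292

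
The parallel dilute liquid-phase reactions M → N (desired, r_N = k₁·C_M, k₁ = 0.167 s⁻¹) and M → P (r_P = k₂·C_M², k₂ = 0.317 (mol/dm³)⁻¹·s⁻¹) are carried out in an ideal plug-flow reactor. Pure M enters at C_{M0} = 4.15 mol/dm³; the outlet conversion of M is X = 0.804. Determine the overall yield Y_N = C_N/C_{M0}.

C_M = C_{M0}(1−X) = 0.8134 mol/dm³.
Along a PFR/batch, dC_N/dC_M = −r_N/(r_N+r_P) = −k₁/(k₁+k₂·C_M).
Integrating from C_{M0} to C_M: C_N = (0.167/0.317)·ln[(0.167+0.317·4.15)/(0.167+0.317·0.813)] = 0.5268·ln(1.483/0.4248) = 0.6584 mol/dm³.
Y_N = C_N/C_{M0} = 0.6584/4.15 = 0.159.

0.159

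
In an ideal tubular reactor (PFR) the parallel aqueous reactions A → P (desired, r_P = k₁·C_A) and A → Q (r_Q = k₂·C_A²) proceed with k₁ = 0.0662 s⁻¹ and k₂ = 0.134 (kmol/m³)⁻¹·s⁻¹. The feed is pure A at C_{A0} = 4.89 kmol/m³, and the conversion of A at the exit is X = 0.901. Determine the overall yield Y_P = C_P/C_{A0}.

C_A = C_{A0}(1−X) = 0.4841 kmol/m³.
Along a PFR/batch, dC_P/dC_A = −r_P/(r_P+r_Q) = −k₁/(k₁+k₂·C_A).
Integrating from C_{A0} to C_A: C_P = (0.0662/0.134)·ln[(0.0662+0.134·4.89)/(0.0662+0.134·0.484)] = 0.4940·ln(0.7215/0.1311) = 0.8426 kmol/m³.
Y_P = C_P/C_{A0} = 0.8426/4.89 = 0.172.

0.172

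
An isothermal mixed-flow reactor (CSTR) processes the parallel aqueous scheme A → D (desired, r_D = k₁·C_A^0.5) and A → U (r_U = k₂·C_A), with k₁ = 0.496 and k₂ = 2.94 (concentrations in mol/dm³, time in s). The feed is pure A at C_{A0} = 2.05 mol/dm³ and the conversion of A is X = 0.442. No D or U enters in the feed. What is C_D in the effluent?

Exit C_A = C_{A0}(1−X) = 2.05×0.558 = 1.144 mol/dm³.
A CSTR operates uniformly at the exit composition, giving r_D = 0.5305 and r_U = 3.363 (each k·C_A^n at C_A = 1.144).
Fraction of consumed A going to D: r_D/(r_D+r_U) = 0.1362.
C_D = 0.1362·C_{A0}·X = 0.1362×2.05×0.442 = 0.123 mol/dm³.

0.123 mol/dm³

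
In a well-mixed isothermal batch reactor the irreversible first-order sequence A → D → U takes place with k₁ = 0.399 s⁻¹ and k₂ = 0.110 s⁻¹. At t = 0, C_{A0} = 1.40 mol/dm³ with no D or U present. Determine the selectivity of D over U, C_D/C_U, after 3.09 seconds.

4.53

For first-order series with pure A initially, C_D(t) = k₁C_{A0}/(k₂−k₁)·(e^(−k₁t) − e^(−k₂t)).
e^(−k₁t) = e^(−0.399×3.09) = e^(−1.233) = 0.2914; e^(−k₂t) = e^(−0.3399) = 0.7118.
C_D = 0.399×1.40/(0.110−0.399) × (0.2914−0.7118) = (-1.933)×(-0.4204) = 0.8126 mol/dm³.
C_A = C_{A0}e^(−k₁t) = 0.4080 mol/dm³, so C_U = C_{A0}−C_A−C_D = 0.1794 mol/dm³; C_D/C_U = 4.53.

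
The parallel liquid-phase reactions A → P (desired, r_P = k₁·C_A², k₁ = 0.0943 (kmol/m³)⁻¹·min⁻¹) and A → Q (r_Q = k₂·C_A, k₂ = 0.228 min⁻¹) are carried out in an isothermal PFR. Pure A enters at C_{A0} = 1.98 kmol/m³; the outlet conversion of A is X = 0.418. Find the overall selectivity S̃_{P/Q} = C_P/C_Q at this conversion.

C_A = C_{A0}(1−X) = 1.152 kmol/m³.
Along a PFR/batch, dC_Q/dC_A = −r_Q/(r_P+r_Q) = −k₂/(k₂+k₁·C_A).
Integrating from C_{A0} to C_A: C_Q = (0.228/0.0943)·ln[(0.228+0.0943·1.98)/(0.228+0.0943·1.15)] = 2.418·ln(0.4147/0.3367) = 0.5041 kmol/m³.
Then C_P = (C_{A0}−C_A) − C_Q = 0.8276 − 0.5041 = 0.3235 kmol/m³.
S̃_{P/Q} = C_P/C_Q = 0.3235/0.5041 = 0.642.

0.642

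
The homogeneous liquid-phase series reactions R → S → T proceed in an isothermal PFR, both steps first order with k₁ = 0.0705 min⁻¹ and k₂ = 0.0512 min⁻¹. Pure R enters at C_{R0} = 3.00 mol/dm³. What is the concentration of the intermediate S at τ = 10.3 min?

For first-order series with pure R initially, C_S(τ) = k₁C_{R0}/(k₂−k₁)·(e^(−k₁τ) − e^(−k₂τ)).
e^(−k₁τ) = e^(−0.0705×10.3) = e^(−0.7261) = 0.4838; e^(−k₂τ) = e^(−0.5274) = 0.5902.
C_S = 0.0705×3.00/(0.0512−0.0705) × (0.4838−0.5902) = (-10.96)×(-0.1064) = 1.166 mol/dm³.

1.17 mol/dm³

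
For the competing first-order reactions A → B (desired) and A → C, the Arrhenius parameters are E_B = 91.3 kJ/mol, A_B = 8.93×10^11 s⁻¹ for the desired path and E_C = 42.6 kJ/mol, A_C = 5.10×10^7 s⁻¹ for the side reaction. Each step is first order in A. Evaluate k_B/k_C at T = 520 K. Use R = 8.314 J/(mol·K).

Since both paths have the same order in A, the concentration cancels and S_{B/C} = k_B/k_C = (A_B/A_C)·exp[(E_C−E_B)/(RT)].
(E_C−E_B)/(RT) = (42.6−91.3)×10³/(8.314×520) = -48700/4323 = -11.26.
k_B/k_C = (8.93×10^11/5.10×10^7)·exp(-11.26) = 17510 × 1.282×10^-5 = 0.224.
Since E_B > E_C, raising the temperature improves selectivity toward B.

0.224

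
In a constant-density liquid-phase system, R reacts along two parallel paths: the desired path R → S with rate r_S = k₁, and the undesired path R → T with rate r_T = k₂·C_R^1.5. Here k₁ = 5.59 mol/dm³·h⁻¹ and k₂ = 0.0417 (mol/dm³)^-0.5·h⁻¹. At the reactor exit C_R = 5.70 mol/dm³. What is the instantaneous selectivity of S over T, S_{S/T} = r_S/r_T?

S_{S/T} = r_S/r_T = (k₁)/(k₂·C_R^1.5) = (k₁/k₂)·C_R^-1.5.
= (5.59) / (0.0417×5.700^1.5) = 5.590/0.5675 = 9.85.
The undesired path is higher order in R, so low C_R (CSTR or dilute feed) favours S.

9.85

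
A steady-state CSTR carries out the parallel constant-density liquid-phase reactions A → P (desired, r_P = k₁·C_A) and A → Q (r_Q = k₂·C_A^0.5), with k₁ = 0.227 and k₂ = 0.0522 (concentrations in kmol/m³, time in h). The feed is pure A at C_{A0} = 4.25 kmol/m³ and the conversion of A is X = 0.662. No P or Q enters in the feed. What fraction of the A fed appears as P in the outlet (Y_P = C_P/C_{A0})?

0.555

Exit C_A = C_{A0}(1−X) = 4.25×0.338 = 1.436 kmol/m³.
A CSTR operates uniformly at the exit composition, giving r_P = 0.3261 and r_Q = 0.06256 (each k·C_A^n at C_A = 1.436).
Fraction of consumed A going to P: r_P/(r_P+r_Q) = 0.8390.
C_P = 0.8390·C_{A0}·X = 0.8390×4.25×0.662 = 2.36 kmol/m³; Y_P = C_P/C_{A0} = 0.555.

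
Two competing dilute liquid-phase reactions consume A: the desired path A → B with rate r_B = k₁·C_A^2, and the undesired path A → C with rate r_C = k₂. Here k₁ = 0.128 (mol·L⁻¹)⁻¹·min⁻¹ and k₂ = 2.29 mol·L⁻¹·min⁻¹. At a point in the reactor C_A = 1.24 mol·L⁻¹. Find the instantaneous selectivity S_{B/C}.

0.0859

S_{B/C} = r_B/r_C = (k₁·C_A^2)/(k₂) = (k₁/k₂)·C_A^2.
= (0.128×1.240^2) / (2.29) = 0.1968/2.290 = 0.0859.
Since the desired path is higher order in A, keeping C_A high (PFR or concentrated feed) favours B.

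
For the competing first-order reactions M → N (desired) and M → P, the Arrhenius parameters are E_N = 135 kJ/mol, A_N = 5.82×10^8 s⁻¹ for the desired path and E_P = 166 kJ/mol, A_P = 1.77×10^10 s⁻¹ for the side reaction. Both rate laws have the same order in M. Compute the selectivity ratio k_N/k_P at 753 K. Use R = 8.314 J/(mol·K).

With equal orders, S_{N/P} = k_N/k_P = (A_N/A_P)·exp[(E_P−E_N)/(RT)].
(E_P−E_N)/(RT) = (166−135)×10³/(8.314×753) = 31000/6260 = 4.952.
k_N/k_P = (5.82×10^8/1.77×10^10)·exp(4.952) = 0.03288 × 141.4 = 4.65.

4.65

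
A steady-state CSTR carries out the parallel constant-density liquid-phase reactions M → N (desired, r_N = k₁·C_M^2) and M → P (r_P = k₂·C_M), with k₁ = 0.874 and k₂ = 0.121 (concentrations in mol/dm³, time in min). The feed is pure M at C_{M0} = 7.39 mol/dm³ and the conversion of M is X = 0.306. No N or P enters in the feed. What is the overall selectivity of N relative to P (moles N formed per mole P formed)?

37.0

Exit C_M = C_{M0}(1−X) = 7.39×0.694 = 5.129 mol/dm³.
A CSTR operates uniformly at the exit composition, giving r_N = 22.99 and r_P = 0.6206 (each k·C_M^n at C_M = 5.129).
Overall selectivity = C_N/C_P = r_Nτ/(r_Pτ) = r_N/r_P = 37.0.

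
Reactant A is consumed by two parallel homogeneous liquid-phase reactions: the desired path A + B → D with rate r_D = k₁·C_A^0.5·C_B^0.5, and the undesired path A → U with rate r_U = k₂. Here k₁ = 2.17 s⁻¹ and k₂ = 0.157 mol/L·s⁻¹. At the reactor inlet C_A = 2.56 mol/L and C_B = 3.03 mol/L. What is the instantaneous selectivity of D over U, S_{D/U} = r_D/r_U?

S_{D/U} = r_D/r_U = (k₁·C_A^0.5·C_B^0.5)/(k₂) = (k₁/k₂)·C_A^0.5·C_B^0.5.
= (2.17×2.560^0.5×3.030^0.5) / (0.157) = 6.044/0.1570 = 38.5.
Since the desired path is higher order in A, keeping C_A high (PFR or concentrated feed) favours D.

38.5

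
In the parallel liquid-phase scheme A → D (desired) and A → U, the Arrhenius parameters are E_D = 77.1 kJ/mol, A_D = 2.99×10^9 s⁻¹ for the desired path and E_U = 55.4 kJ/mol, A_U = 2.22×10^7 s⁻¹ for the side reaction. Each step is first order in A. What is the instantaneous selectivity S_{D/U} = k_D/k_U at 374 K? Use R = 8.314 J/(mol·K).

0.125

With equal orders, S_{D/U} = k_D/k_U = (A_D/A_U)·exp[(E_U−E_D)/(RT)].
(E_U−E_D)/(RT) = (55.4−77.1)×10³/(8.314×374) = -21700/3109 = -6.979.
k_D/k_U = (2.99×10^9/2.22×10^7)·exp(-6.979) = 134.7 × 9.315×10^-4 = 0.125.
Since E_D > E_U, raising the temperature improves selectivity toward D.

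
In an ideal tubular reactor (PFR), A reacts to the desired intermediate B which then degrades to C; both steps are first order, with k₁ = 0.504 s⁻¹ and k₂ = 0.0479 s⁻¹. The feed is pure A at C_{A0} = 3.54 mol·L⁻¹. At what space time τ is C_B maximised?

5.16 s

For first-order series the maximum of C_B occurs at τ_opt = ln(k₂/k₁)/(k₂−k₁).
= ln(0.0479/0.504)/(0.0479−0.504) = ln(0.09504)/-0.4561 = -2.353/-0.4561 = 5.16 s.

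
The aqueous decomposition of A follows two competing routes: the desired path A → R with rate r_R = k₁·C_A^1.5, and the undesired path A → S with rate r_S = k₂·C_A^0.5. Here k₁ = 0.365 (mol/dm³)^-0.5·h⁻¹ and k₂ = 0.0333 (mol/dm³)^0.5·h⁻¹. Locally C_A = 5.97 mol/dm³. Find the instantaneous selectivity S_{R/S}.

65.4

S_{R/S} = r_R/r_S = (k₁·C_A^1.5)/(k₂·C_A^0.5) = (k₁/k₂)·C_A.
= (0.365×5.970^1.5) / (0.0333×5.970^0.5) = 5.324/0.08136 = 65.4.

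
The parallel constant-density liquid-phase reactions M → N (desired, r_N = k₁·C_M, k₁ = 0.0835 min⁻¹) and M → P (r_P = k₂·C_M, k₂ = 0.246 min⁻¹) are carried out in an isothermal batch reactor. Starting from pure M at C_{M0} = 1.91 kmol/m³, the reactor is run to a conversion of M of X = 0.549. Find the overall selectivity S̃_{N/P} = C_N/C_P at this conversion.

0.339

C_M = C_{M0}(1−X) = 0.8614 kmol/m³.
Both paths are first order in M, so the instantaneous fraction to N is constant: dC_N/d(−C_M) = k₁/(k₁+k₂) = 0.2534.
C_N = 0.2534·(C_{M0}−C_M) = 0.2534×1.049 = 0.266 kmol/m³.
C_P = (C_{M0}−C_M)−C_N = 0.7829 kmol/m³; S̃_{N/P} = 0.2657/0.7829 = 0.339.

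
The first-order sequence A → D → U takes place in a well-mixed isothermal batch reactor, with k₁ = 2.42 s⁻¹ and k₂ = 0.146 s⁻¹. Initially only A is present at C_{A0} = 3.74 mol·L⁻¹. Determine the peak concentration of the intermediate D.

For a first-order series the maximum intermediate yield is C_{D,max}/C_{A0} = (k₁/k₂)^[k₂/(k₂−k₁)].
= (2.42/0.146)^(0.146/(0.146−2.42)) = (16.58)^(-0.06420) = 0.8350.
C_{D,max} = 0.8350×3.74 = 3.12 mol·L⁻¹.

3.12 mol·L⁻¹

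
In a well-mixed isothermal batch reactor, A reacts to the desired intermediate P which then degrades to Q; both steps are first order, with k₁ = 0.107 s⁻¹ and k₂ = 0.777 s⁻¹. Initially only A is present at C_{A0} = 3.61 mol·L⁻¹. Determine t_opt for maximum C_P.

For first-order series the maximum of C_P occurs at t_opt = ln(k₂/k₁)/(k₂−k₁).
= ln(0.777/0.107)/(0.777−0.107) = ln(7.262)/0.6700 = 1.983/0.6700 = 2.96 s.

2.96 s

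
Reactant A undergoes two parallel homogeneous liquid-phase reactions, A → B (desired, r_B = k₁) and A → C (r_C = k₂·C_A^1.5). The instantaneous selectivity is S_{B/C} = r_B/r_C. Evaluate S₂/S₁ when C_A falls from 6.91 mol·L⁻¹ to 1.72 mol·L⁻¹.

S_{B/C} = (k₁/k₂)·C_A^-1.5, so S₂/S₁ = (C_{A,2}/C_{A,1})^-1.5.
= (1.72/6.91)^(-1.5) = (0.2489)^(-1.5) = 8.05.

8.05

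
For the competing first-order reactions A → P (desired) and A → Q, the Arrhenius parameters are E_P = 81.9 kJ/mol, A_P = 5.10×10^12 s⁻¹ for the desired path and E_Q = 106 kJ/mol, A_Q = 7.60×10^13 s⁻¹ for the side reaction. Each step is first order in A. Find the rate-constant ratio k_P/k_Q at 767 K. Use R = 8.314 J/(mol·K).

With equal orders, S_{P/Q} = k_P/k_Q = (A_P/A_Q)·exp[(E_Q−E_P)/(RT)].
(E_Q−E_P)/(RT) = (106−81.9)×10³/(8.314×767) = 24100/6377 = 3.779.
k_P/k_Q = (5.10×10^12/7.60×10^13)·exp(3.779) = 0.06711 × 43.79 = 2.94.
Since E_P < E_Q, lowering the temperature improves selectivity toward P.

2.94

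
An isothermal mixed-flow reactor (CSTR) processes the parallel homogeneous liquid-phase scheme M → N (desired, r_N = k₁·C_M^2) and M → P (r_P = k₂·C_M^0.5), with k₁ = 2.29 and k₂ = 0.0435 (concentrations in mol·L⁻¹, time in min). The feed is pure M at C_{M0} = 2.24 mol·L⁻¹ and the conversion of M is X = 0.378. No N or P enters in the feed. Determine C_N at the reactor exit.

Exit C_M = C_{M0}(1−X) = 2.24×0.622 = 1.393 mol·L⁻¹.
Rates in a CSTR are evaluated at the outlet concentration: r_N = 2.29×1.393^2 = 4.445, r_P = 0.0435×1.393^0.5 = 0.05135.
Fraction of consumed M going to N: r_N/(r_N+r_P) = 0.9886.
C_N = 0.9886·C_{M0}·X = 0.9886×2.24×0.378 = 0.837 mol·L⁻¹.

0.837 mol·L⁻¹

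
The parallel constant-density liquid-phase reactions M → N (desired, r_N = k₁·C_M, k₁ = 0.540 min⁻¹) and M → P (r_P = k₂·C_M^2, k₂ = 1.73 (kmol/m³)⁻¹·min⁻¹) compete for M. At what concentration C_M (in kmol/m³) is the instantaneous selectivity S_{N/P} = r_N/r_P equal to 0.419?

0.745 kmol/m³

S_{N/P} = (k₁/k₂)·C_M⁻¹ ⇒ C_M = (S·k₂/k₁)^(-1).
= (0.419×1.73/0.540)^(-1) = (1.342)^(-1) = 0.745 kmol/m³.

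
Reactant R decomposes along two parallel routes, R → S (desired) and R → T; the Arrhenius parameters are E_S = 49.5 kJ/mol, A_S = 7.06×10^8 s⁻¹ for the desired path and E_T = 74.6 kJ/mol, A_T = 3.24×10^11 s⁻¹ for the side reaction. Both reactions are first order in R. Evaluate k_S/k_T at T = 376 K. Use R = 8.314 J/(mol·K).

Since both paths have the same order in R, the concentration cancels and S_{S/T} = k_S/k_T = (A_S/A_T)·exp[(E_T−E_S)/(RT)].
(E_T−E_S)/(RT) = (74.6−49.5)×10³/(8.314×376) = 25100/3126 = 8.029.
k_S/k_T = (7.06×10^8/3.24×10^11)·exp(8.029) = 0.002179 × 3069 = 6.69.

6.69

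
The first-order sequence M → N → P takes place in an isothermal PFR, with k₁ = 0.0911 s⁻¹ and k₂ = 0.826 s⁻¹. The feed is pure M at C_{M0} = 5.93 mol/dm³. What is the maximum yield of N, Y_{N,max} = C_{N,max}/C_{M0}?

For a first-order series the maximum intermediate yield is C_{N,max}/C_{M0} = (k₁/k₂)^[k₂/(k₂−k₁)].
= (0.0911/0.826)^(0.826/(0.826−0.0911)) = (0.1103)^(1.124) = 0.08392.

0.0839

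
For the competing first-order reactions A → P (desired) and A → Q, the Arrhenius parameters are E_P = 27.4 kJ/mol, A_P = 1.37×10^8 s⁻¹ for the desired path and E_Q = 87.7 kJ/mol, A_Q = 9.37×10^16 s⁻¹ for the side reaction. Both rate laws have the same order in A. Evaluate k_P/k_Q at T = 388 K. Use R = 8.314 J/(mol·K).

0.192

k_P/k_Q = (A_P/A_Q)·exp[−(E_P−E_Q)/(RT)] = (A_P/A_Q)·exp[(E_Q−E_P)/(RT)].
(E_Q−E_P)/(RT) = (87.7−27.4)×10³/(8.314×388) = 60300/3226 = 18.69.
k_P/k_Q = (1.37×10^8/9.37×10^16)·exp(18.69) = 1.462×10^-9 × 1.313×10^8 = 0.192.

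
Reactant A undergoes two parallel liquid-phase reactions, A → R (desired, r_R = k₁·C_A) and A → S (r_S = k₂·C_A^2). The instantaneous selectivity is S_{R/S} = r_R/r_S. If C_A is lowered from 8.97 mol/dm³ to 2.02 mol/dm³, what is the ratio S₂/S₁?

S_{R/S} = (k₁/k₂)·C_A⁻¹, so S₂/S₁ = (C_{A,2}/C_{A,1})⁻¹.
= 8.97/2.02 = 4.44.
Selectivity toward R rises as C_A falls — low-concentration operation is favoured.

4.44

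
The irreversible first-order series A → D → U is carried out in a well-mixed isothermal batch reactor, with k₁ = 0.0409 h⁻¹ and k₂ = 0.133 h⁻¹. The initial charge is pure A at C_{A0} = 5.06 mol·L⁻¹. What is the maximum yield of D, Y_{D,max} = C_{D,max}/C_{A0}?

For a first-order series the maximum intermediate yield is C_{D,max}/C_{A0} = (k₁/k₂)^[k₂/(k₂−k₁)].
= (0.0409/0.133)^(0.133/(0.133−0.0409)) = (0.3075)^(1.444) = 0.1822.

0.182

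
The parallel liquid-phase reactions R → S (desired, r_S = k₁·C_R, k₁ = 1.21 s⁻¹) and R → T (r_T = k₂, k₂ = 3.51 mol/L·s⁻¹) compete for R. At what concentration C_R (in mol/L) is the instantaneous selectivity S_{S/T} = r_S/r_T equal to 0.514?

S_{S/T} = (k₁/k₂)·C_R ⇒ C_R = S·k₂/k₁.
= 0.514×3.51/1.21 = 1.49 mol/L.

1.49 mol/L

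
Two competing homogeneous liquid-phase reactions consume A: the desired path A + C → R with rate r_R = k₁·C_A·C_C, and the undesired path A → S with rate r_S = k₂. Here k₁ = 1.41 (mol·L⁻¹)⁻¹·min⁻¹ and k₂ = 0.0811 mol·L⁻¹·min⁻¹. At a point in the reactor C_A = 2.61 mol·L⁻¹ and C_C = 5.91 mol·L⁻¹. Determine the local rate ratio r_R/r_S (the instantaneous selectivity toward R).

S_{R/S} = r_R/r_S = (k₁·C_A·C_C)/(k₂) = (k₁/k₂)·C_A·C_C.
= (1.41×2.610×5.910) / (0.0811) = 21.75/0.08110 = 268.

268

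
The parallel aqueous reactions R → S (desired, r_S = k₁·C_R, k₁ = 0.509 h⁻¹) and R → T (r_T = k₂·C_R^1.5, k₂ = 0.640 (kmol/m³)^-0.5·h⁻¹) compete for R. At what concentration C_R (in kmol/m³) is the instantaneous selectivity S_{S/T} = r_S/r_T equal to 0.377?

4.45 kmol/m³

S_{S/T} = (k₁/k₂)·C_R^-0.5 ⇒ C_R = (S·k₂/k₁)^(-2).
= (0.377×0.640/0.509)^(-2) = (0.4740)^(-2) = 4.45 kmol/m³.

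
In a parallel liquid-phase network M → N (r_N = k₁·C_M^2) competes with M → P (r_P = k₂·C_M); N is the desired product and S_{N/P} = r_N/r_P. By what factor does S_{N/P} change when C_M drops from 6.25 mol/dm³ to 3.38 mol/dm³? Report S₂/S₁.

0.541

S_{N/P} = (k₁/k₂)·C_M, so S₂/S₁ = (C_{M,2}/C_{M,1}).
= 3.38/6.25 = 0.541.
Selectivity toward N falls as C_M falls — high-concentration operation is favoured.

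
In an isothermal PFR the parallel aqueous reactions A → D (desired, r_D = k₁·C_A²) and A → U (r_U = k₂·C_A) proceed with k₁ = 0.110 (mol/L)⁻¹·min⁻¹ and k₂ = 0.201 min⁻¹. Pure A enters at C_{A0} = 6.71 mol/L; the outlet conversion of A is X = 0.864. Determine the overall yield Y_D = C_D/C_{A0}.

C_A = C_{A0}(1−X) = 0.9126 mol/L.
Along a PFR/batch, dC_U/dC_A = −r_U/(r_D+r_U) = −k₂/(k₂+k₁·C_A).
Integrating from C_{A0} to C_A: C_U = (0.201/0.110)·ln[(0.201+0.110·6.71)/(0.201+0.110·0.913)] = 1.827·ln(0.9391/0.3014) = 2.077 mol/L.
Then C_D = (C_{A0}−C_A) − C_U = 5.797 − 2.077 = 3.721 mol/L.
Y_D = C_D/C_{A0} = 3.721/6.71 = 0.554.

0.554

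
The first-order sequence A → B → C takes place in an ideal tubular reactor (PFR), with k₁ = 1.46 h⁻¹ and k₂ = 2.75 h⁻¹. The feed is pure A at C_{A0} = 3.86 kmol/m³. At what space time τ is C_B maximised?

0.491 h

Setting dC_B/dτ = 0 gives τ_opt = ln(k₂/k₁)/(k₂−k₁).
= ln(2.75/1.46)/(2.75−1.46) = ln(1.884)/1.290 = 0.6332/1.290 = 0.491 h.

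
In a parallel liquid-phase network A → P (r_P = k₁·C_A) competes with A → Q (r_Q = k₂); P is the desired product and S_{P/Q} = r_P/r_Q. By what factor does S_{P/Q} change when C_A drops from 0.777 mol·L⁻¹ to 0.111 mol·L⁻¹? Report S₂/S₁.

0.143

S_{P/Q} = (k₁/k₂)·C_A, so S₂/S₁ = (C_{A,2}/C_{A,1}).
= 0.111/0.777 = 0.143.
Selectivity toward P falls as C_A falls — high-concentration operation is favoured.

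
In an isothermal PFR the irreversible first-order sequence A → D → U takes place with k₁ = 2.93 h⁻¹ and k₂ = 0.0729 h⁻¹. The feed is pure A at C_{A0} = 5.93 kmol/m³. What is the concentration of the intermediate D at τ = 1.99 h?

The intermediate concentration in a first-order A→B→C sequence is C_D = k₁C_{A0}(e^(−k₁τ) − e^(−k₂τ))/(k₂−k₁).
e^(−k₁τ) = e^(−2.93×1.99) = e^(−5.831) = 0.002936; e^(−k₂τ) = e^(−0.1451) = 0.8650.
C_D = 2.93×5.93/(0.0729−2.93) × (0.002936−0.8650) = (-6.081)×(-0.8620) = 5.242 kmol/m³.

5.24 kmol/m³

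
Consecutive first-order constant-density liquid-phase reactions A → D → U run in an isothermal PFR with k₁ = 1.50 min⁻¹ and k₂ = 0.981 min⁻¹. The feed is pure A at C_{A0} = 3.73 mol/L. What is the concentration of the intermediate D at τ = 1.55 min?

Solving the coupled first-order balances gives C_D(τ) = [k₁/(k₂−k₁)]·C_{A0}·(e^(−k₁τ) − e^(−k₂τ)).
e^(−k₁τ) = e^(−1.50×1.55) = e^(−2.325) = 0.09778; e^(−k₂τ) = e^(−1.521) = 0.2186.
C_D = 1.50×3.73/(0.981−1.50) × (0.09778−0.2186) = (-10.78)×(-0.1208) = 1.302 mol/L.

1.30 mol/L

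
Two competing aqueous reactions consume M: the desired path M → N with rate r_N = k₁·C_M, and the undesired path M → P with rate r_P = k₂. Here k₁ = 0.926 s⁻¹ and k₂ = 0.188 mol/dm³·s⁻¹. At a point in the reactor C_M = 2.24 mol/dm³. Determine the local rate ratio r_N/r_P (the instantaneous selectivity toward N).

11.0

S_{N/P} = r_N/r_P = (k₁·C_M)/(k₂) = (k₁/k₂)·C_M.
= (0.926×2.240) / (0.188) = 2.074/0.1880 = 11.0.
Since the desired path is higher order in M, keeping C_M high (PFR or concentrated feed) favours N.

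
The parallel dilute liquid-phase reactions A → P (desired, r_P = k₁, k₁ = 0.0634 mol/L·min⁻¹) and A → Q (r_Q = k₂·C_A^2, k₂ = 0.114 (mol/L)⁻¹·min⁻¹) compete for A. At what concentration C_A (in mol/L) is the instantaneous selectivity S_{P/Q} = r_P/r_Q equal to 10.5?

0.230 mol/L

S_{P/Q} = (k₁/k₂)·C_A^-2 ⇒ C_A = (S·k₂/k₁)^(-0.5).
= (10.5×0.114/0.0634)^(-0.5) = (18.88)^(-0.5) = 0.230 mol/L.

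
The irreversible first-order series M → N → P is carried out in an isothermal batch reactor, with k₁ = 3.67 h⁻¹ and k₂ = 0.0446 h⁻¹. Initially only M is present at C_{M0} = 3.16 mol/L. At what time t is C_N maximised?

For first-order series the maximum of C_N occurs at t_opt = ln(k₂/k₁)/(k₂−k₁).
= ln(0.0446/3.67)/(0.0446−3.67) = ln(0.01215)/-3.625 = -4.410/-3.625 = 1.22 h.

1.22 h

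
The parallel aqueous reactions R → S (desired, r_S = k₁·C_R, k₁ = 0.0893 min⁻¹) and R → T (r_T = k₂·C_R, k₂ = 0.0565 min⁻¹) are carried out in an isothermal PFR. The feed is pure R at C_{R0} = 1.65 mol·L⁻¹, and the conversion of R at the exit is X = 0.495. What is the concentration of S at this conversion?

C_R = C_{R0}(1−X) = 0.8332 mol·L⁻¹.
Both paths are first order in R, so the instantaneous fraction to S is constant: dC_S/d(−C_R) = k₁/(k₁+k₂) = 0.6125.
C_S = 0.6125·(C_{R0}−C_R) = 0.6125×0.8167 = 0.500 mol·L⁻¹.

0.500 mol·L⁻¹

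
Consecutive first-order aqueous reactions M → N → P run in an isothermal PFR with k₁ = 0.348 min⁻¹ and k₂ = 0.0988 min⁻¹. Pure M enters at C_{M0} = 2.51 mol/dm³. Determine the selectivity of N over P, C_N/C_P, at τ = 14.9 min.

0.458

For first-order series with pure M initially, C_N(τ) = k₁C_{M0}/(k₂−k₁)·(e^(−k₁τ) − e^(−k₂τ)).
e^(−k₁τ) = e^(−0.348×14.9) = e^(−5.185) = 0.005599; e^(−k₂τ) = e^(−1.472) = 0.2294.
C_N = 0.348×2.51/(0.0988−0.348) × (0.005599−0.2294) = (-3.505)×(-0.2238) = 0.7846 mol/dm³.
C_M = C_{M0}e^(−k₁τ) = 0.01405 mol/dm³, so C_P = C_{M0}−C_M−C_N = 1.711 mol/dm³; C_N/C_P = 0.458.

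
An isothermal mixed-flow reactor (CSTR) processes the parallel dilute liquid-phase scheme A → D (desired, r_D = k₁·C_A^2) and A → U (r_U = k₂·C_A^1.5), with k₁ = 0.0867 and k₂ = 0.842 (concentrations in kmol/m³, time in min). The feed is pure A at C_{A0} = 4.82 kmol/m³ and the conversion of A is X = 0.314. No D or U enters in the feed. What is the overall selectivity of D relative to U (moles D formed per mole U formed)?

Exit C_A = C_{A0}(1−X) = 4.82×0.686 = 3.307 kmol/m³.
A CSTR operates uniformly at the exit composition, giving r_D = 0.9479 and r_U = 5.063 (each k·C_A^n at C_A = 3.307).
Overall selectivity = C_D/C_U = r_Dτ/(r_Uτ) = r_D/r_U = 0.187.

0.187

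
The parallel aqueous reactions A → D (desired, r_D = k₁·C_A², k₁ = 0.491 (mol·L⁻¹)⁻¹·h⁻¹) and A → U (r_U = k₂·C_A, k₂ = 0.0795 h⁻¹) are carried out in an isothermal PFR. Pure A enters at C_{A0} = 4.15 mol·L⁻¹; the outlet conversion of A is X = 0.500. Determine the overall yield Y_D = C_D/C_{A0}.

0.474

C_A = C_{A0}(1−X) = 2.075 mol·L⁻¹.
Along a PFR/batch, dC_U/dC_A = −r_U/(r_D+r_U) = −k₂/(k₂+k₁·C_A).
Integrating from C_{A0} to C_A: C_U = (0.0795/0.491)·ln[(0.0795+0.491·4.15)/(0.0795+0.491·2.08)] = 0.1619·ln(2.117/1.098) = 0.1063 mol·L⁻¹.
Then C_D = (C_{A0}−C_A) − C_U = 2.075 − 0.1063 = 1.969 mol·L⁻¹.
Y_D = C_D/C_{A0} = 1.969/4.15 = 0.474.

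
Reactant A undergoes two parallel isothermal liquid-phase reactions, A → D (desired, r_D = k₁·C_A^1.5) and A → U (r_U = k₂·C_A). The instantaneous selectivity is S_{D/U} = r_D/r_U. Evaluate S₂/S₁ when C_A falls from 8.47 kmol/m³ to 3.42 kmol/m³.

S_{D/U} = (k₁/k₂)·C_A^0.5, so S₂/S₁ = (C_{A,2}/C_{A,1})^0.5.
= (3.42/8.47)^0.5 = (0.4038)^0.5 = 0.635.

0.635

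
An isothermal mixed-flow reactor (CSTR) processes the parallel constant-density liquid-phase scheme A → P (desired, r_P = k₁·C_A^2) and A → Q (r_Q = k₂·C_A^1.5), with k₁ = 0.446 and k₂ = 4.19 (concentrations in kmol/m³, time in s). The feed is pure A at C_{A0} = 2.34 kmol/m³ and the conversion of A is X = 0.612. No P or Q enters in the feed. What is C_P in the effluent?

0.132 kmol/m³

Exit C_A = C_{A0}(1−X) = 2.34×0.388 = 0.9079 kmol/m³.
A CSTR operates uniformly at the exit composition, giving r_P = 0.3676 and r_Q = 3.625 (each k·C_A^n at C_A = 0.9079).
Fraction of consumed A going to P: r_P/(r_P+r_Q) = 0.09209.
C_P = 0.09209·C_{A0}·X = 0.09209×2.34×0.612 = 0.132 kmol/m³.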